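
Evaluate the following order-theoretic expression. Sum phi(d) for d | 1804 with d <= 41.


Divisors of 1804 up to 41: [1, 2, 4, 11, 22, 41]
phi values: [1, 1, 2, 10, 10, 40]
Sum = 64


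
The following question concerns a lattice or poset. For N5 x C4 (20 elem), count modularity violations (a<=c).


Modular law: if a <= c then a v (b ^ c) = (a v b) ^ c.
Check all triples (a,b,c) with a <= c among 20 elements.
  e.g. a=(a,0), b=(c,0), c=(b,0): lhs=(a,0) != rhs=(b,0)
  e.g. a=(a,0), b=(c,1), c=(b,0): lhs=(a,0) != rhs=(b,0)
Total violating triples: 40


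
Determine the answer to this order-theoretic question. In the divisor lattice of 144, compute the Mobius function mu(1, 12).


In a divisor lattice, mu(a,b) = mu(b/a) where mu is the classical Mobius function.
b/a = 12/1 = 12
Prime factorization of 12: primes [2, 3]
12 is not squarefree, so mu(12) = 0


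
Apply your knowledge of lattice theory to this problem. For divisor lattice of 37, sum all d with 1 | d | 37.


Interval [1,37] in divisors of 37: [1, 37]
Sum = 38


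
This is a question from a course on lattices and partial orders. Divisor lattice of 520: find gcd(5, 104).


In a divisor lattice, meet = gcd (greatest common divisor).
By Euclidean algorithm or factoring: gcd(5,104) = 1


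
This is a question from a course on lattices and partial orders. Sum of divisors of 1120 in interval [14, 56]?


Interval [14,56] in divisors of 1120: [14, 28, 56]
Sum = 98


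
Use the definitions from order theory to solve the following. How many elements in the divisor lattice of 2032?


Divisors of 2032: [1, 2, 4, 8, 16, 127, 254, 508, 1016, 2032]
Count: 10


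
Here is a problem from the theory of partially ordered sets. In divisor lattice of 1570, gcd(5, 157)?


Meet=gcd.
gcd(5,157)=1


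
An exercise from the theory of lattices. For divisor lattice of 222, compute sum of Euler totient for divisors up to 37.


Divisors of 222 up to 37: [1, 2, 3, 6, 37]
phi values: [1, 1, 2, 2, 36]
Sum = 42


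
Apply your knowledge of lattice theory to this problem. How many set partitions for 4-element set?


B(n) = number of set partitions of an n-element set.
B(n) satisfies the recurrence: B(n+1) = sum_k C(n,k)*B(k).
B(4) = 15


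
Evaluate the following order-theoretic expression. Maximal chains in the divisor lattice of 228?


A maximal chain goes from the minimum element to a maximal element via cover relations.
Counting all min-to-max paths in the cover graph.
Total maximal chains: 12


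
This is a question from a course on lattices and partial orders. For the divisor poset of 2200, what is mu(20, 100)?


In a divisor lattice, mu(a,b) = mu(b/a) where mu is the classical Mobius function.
b/a = 100/20 = 5
Prime factorization of 5: primes [5]
5 is squarefree with 1 prime factor(s), so mu(5) = (-1)^1 = -1


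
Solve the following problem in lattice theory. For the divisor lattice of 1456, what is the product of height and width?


Height = length of longest chain minus 1; width = size of largest antichain.
A maximum chain: 1 | 13 | 91 | 182 | 364 | 728 | 1456  (height 6).
A maximum antichain: {4, 14, 26, 91}  (width 4).
Product = 6 * 4 = 24


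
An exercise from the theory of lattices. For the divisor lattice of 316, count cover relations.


A cover relation a -< b holds when a < b with no c strictly between.
Cover relations:
  1 -< 2
  1 -< 79
  2 -< 4
  2 -< 158
  4 -< 316
  79 -< 158
  158 -< 316
Total: 7


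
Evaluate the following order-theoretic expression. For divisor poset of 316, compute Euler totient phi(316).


phi(n) = n * prod_{p|n} (1 - 1/p).
Prime divisors of 316: [2, 79]
phi(316) = 316 * (1 - 1/2) * (1 - 1/79)
phi(316) = 156


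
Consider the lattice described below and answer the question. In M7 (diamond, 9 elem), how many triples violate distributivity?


Distributive law: a ^ (b v c) = (a ^ b) v (a ^ c).
Check all 9^3 = 729 ordered triples (a,b,c).
  e.g. a=a1, b=a2, c=a3: lhs=a1 != rhs=0
  e.g. a=a1, b=a2, c=a4: lhs=a1 != rhs=0
Total violating triples: 210


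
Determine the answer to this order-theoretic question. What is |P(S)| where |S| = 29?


Power set = 2^n.
2^29 = 536870912


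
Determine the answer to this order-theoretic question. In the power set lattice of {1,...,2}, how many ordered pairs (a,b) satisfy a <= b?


The order relation is {(a,b) : a <= b}, reflexive so it includes (a,a).
Examples: ({},{}), ({},{1,2}), ({},{1}), ({},{2}), ({1,2},{1,2}), ...
Total ordered pairs: 9


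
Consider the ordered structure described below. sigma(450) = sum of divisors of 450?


sigma(n) = sum of divisors.
Divisors of 450: [1, 2, 3, 5, 6, 9, 10, 15, 18, 25, 30, 45, 50, 75, 90, 150, 225, 450]
Sum = 1209


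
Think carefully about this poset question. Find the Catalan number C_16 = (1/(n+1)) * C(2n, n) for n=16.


C(n) = C(2n, n) / (n+1).
C(32, 16) = 601080390
C(16) = 601080390 / 17 = 35357670


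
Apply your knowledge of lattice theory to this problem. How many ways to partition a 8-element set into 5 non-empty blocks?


S(n,k) = k*S(n-1,k) + S(n-1,k-1).
S(7,5) = 140, S(7,4) = 350
S(8,5) = 5*140 + 350 = 700 + 350
S(8,5) = 1050


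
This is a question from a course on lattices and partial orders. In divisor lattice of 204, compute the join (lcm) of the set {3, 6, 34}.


In a divisor lattice, join = lcm (least common multiple).
Compute lcm iteratively: start with first element, then lcm(current, next).
Elements: [3, 6, 34]
lcm(3,6) = 6
lcm(6,34) = 102
Final lcm = 102


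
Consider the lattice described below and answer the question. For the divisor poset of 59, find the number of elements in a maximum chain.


A chain is a totally ordered subset; we count the number of elements in a maximum chain.
Compute, for each element x, the size of the longest chain ending at x:
  1: 1
  59: 2
A maximum chain: 1 < 59
Number of elements in the longest chain: 2


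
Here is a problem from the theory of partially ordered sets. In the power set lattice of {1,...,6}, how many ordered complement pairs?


Complement pair (a,b): a meet b = bottom, a join b = top.
Here: A intersect B = {} and A union B = {1,...,6}.
Pairs found: ({},{1,2,3,4,5,6}), ({1},{2,3,4,5,6}), ({2},{1,3,4,5,6}), ({3},{1,2,4,5,6}), ... (60 more)
Total ordered pairs: 64


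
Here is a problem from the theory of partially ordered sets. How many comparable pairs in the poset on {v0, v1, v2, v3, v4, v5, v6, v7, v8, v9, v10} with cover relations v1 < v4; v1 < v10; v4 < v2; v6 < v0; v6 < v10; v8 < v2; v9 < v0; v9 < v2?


A comparable pair {a,b} has a < b or b < a in the order.
Count unordered pairs where one element is strictly below the other.
Examples: {v0,v6}, {v0,v9}, {v1,v2}, {v1,v4}, ...
Total comparable pairs: 9


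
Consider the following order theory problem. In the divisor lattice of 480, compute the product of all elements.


Divisors of 480: [1, 2, 3, 4, 5, 6, 8, 10, 12, 15, 16, 20, 24, 30, 32, 40, 48, 60, 80, 96, 120, 160, 240, 480]
Product = n^(d(n)/2) = 480^(24/2)
Product = 149587343098087735296000000000000


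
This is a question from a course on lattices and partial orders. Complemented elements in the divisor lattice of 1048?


An element a is complemented if some b has a meet b = bottom, a join b = top.
a is complemented iff gcd(a, n/a)=1, i.e. a is a unitary divisor of 1048.
Complemented elements: 1, 8, 131, 1048
Count: 4


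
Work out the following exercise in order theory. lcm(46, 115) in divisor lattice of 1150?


Join=lcm.
gcd(46,115)=23
lcm=230


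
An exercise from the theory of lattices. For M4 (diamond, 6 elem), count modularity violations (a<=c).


Modular law: if a <= c then a v (b ^ c) = (a v b) ^ c.
Check all triples (a,b,c) with a <= c among 6 elements.
This lattice is modular (diamonds M_m and their chain-products are modular).
Total violating triples: 0


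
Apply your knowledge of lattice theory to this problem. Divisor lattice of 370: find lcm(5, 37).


In a divisor lattice, join = lcm (least common multiple).
gcd(5,37) = 1
lcm(5,37) = 5*37/gcd = 185/1 = 185


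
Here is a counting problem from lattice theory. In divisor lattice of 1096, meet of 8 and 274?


In a divisor lattice, meet = gcd (greatest common divisor).
By Euclidean algorithm or factoring: gcd(8,274) = 2


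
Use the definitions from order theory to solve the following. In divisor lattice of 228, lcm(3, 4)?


Join=lcm.
gcd(3,4)=1
lcm=12


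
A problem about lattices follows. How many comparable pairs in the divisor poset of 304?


A comparable pair {a,b} has a < b or b < a in the order.
Count unordered pairs where one element is strictly below the other.
Examples: {1,2}, {1,4}, {1,8}, {1,16}, ...
Total comparable pairs: 35


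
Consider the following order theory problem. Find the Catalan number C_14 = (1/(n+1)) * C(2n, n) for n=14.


C(n) = C(2n, n) / (n+1).
C(28, 14) = 40116600
C(14) = 40116600 / 15 = 2674440


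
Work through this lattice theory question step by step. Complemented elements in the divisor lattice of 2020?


An element a is complemented if some b has a meet b = bottom, a join b = top.
a is complemented iff gcd(a, n/a)=1, i.e. a is a unitary divisor of 2020.
Complemented elements: 1, 4, 5, 20, 101, 404, ... (2 more)
Count: 8


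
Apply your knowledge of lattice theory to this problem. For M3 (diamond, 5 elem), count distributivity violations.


Distributive law: a ^ (b v c) = (a ^ b) v (a ^ c).
Check all 5^3 = 125 ordered triples (a,b,c).
  e.g. a=a1, b=a2, c=a3: lhs=a1 != rhs=0
  e.g. a=a1, b=a3, c=a2: lhs=a1 != rhs=0
Total violating triples: 6


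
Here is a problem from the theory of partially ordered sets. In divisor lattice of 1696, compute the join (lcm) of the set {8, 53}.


In a divisor lattice, join = lcm (least common multiple).
Compute lcm iteratively: start with first element, then lcm(current, next).
Elements: [8, 53]
lcm(8,53) = 424
Final lcm = 424


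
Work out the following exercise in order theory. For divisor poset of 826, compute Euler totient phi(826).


phi(n) = n * prod_{p|n} (1 - 1/p).
Prime divisors of 826: [2, 7, 59]
phi(826) = 826 * (1 - 1/2) * (1 - 1/7) * (1 - 1/59)
phi(826) = 348


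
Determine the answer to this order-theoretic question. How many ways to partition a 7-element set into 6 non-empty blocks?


S(n,k) = k*S(n-1,k) + S(n-1,k-1).
S(6,6) = 1, S(6,5) = 15
S(7,6) = 6*1 + 15 = 6 + 15
S(7,6) = 21


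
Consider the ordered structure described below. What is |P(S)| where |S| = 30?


Power set = 2^n.
2^30 = 1073741824


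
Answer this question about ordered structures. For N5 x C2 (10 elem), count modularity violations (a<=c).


Modular law: if a <= c then a v (b ^ c) = (a v b) ^ c.
Check all triples (a,b,c) with a <= c among 10 elements.
  e.g. a=(a,0), b=(c,0), c=(b,0): lhs=(a,0) != rhs=(b,0)
  e.g. a=(a,0), b=(c,1), c=(b,0): lhs=(a,0) != rhs=(b,0)
Total violating triples: 6


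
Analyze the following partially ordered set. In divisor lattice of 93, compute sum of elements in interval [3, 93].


Interval [3,93] in divisors of 93: [3, 93]
Sum = 96


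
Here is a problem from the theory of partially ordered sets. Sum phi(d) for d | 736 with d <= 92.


Divisors of 736 up to 92: [1, 2, 4, 8, 16, 23, 32, 46, 92]
phi values: [1, 1, 2, 4, 8, 22, 16, 22, 44]
Sum = 120


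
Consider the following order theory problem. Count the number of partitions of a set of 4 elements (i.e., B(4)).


B(n) = number of set partitions of an n-element set.
B(n) satisfies the recurrence: B(n+1) = sum_k C(n,k)*B(k).
B(4) = 15


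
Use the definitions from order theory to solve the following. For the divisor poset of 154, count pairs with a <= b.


The order relation is {(a,b) : a <= b}, reflexive so it includes (a,a).
Examples: (1,1), (1,11), (1,14), (1,154), (1,2), ...
Total ordered pairs: 27


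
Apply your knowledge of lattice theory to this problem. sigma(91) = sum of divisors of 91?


sigma(n) = sum of divisors.
Divisors of 91: [1, 7, 13, 91]
Sum = 112


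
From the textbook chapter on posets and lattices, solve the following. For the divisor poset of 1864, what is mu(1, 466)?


In a divisor lattice, mu(a,b) = mu(b/a) where mu is the classical Mobius function.
b/a = 466/1 = 466
Prime factorization of 466: primes [2, 233]
466 is squarefree with 2 prime factor(s), so mu(466) = (-1)^2 = 1


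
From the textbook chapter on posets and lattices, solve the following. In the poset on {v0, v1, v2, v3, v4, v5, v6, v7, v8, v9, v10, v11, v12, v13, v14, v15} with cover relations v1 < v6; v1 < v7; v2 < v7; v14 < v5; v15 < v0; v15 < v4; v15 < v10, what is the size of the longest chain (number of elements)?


A chain is a totally ordered subset; we count the number of elements in a maximum chain.
Compute, for each element x, the size of the longest chain ending at x:
  v1: 1
  v2: 1
  v3: 1
  v8: 1
  v9: 1
  v11: 1
  ...
A maximum chain: v15 < v0
Number of elements in the longest chain: 2


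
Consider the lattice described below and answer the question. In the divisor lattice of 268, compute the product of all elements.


Divisors of 268: [1, 2, 4, 67, 134, 268]
Product = n^(d(n)/2) = 268^(6/2)
Product = 19248832


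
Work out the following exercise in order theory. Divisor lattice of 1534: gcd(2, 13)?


Meet=gcd.
gcd(2,13)=1


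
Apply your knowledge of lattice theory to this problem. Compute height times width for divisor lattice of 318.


Height = length of longest chain minus 1; width = size of largest antichain.
A maximum chain: 1 | 53 | 159 | 318  (height 3).
A maximum antichain: {2, 3, 53}  (width 3).
Product = 3 * 3 = 9


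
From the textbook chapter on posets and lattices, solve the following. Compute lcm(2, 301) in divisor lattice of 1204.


In a divisor lattice, join = lcm (least common multiple).
gcd(2,301) = 1
lcm(2,301) = 2*301/gcd = 602/1 = 602


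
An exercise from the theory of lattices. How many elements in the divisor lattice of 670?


Divisors of 670: [1, 2, 5, 10, 67, 134, 335, 670]
Count: 8


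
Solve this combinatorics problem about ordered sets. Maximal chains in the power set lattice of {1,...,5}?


A maximal chain goes from the minimum element to a maximal element via cover relations.
Counting all min-to-max paths in the cover graph.
Total maximal chains: 120


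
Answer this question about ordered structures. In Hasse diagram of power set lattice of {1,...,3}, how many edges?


A cover relation a -< b holds when a < b with no c strictly between.
Cover relations:
  {} -< {1}
  {} -< {2}
  {} -< {3}
  {1} -< {1,2}
  {1} -< {1,3}
  {2} -< {1,2}
  {2} -< {2,3}
  {3} -< {1,3}
  ...4 more
Total: 12


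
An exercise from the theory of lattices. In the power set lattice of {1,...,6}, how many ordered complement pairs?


Complement pair (a,b): a meet b = bottom, a join b = top.
Here: A intersect B = {} and A union B = {1,...,6}.
Pairs found: ({},{1,2,3,4,5,6}), ({1},{2,3,4,5,6}), ({2},{1,3,4,5,6}), ({3},{1,2,4,5,6}), ... (60 more)
Total ordered pairs: 64


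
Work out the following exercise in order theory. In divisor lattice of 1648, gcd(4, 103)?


Meet=gcd.
gcd(4,103)=1


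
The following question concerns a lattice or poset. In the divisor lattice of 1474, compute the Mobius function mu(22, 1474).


In a divisor lattice, mu(a,b) = mu(b/a) where mu is the classical Mobius function.
b/a = 1474/22 = 67
Prime factorization of 67: primes [67]
67 is squarefree with 1 prime factor(s), so mu(67) = (-1)^1 = -1


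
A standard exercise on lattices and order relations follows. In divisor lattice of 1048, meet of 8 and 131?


In a divisor lattice, meet = gcd (greatest common divisor).
By Euclidean algorithm or factoring: gcd(8,131) = 1


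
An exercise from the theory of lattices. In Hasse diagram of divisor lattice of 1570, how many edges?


A cover relation a -< b holds when a < b with no c strictly between.
Cover relations:
  1 -< 2
  1 -< 5
  1 -< 157
  2 -< 10
  2 -< 314
  5 -< 10
  5 -< 785
  10 -< 1570
  ...4 more
Total: 12


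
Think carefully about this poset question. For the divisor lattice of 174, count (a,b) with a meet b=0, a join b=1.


Complement pair (a,b): a meet b = bottom, a join b = top.
Here: gcd(a,b)=1 and lcm(a,b)=174, i.e. a*b=174 with a,b coprime.
Pairs found: (1,174), (2,87), (3,58), (6,29), ... (4 more)
Total ordered pairs: 8


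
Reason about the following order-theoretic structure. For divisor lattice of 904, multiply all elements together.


Divisors of 904: [1, 2, 4, 8, 113, 226, 452, 904]
Product = n^(d(n)/2) = 904^(8/2)
Product = 667841990656


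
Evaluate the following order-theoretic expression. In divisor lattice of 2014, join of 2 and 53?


In a divisor lattice, join = lcm (least common multiple).
gcd(2,53) = 1
lcm(2,53) = 2*53/gcd = 106/1 = 106


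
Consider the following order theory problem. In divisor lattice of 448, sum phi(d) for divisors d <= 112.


Divisors of 448 up to 112: [1, 2, 4, 7, 8, 14, 16, 28, 32, 56, 64, 112]
phi values: [1, 1, 2, 6, 4, 6, 8, 12, 16, 24, 32, 48]
Sum = 160


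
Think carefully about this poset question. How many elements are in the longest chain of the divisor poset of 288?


A chain is a totally ordered subset; we count the number of elements in a maximum chain.
Compute, for each element x, the size of the longest chain ending at x:
  1: 1
  2: 2
  3: 2
  4: 3
  9: 3
  6: 3
  ...
A maximum chain: 1 < 2 < 4 < 8 < 16 < 32 < 96 < 288
Number of elements in the longest chain: 8


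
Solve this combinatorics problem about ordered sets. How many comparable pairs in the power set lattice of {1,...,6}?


A comparable pair {a,b} has a < b or b < a in the order.
Count unordered pairs where one element is strictly below the other.
Examples: {{},{1}}, {{},{2}}, {{},{3}}, {{},{4}}, ...
Total comparable pairs: 665


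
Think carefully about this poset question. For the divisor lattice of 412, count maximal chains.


A maximal chain goes from the minimum element to a maximal element via cover relations.
Counting all min-to-max paths in the cover graph.
Total maximal chains: 3


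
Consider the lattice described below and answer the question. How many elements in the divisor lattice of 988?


Divisors of 988: [1, 2, 4, 13, 19, 26, 38, 52, 76, 247, 494, 988]
Count: 12


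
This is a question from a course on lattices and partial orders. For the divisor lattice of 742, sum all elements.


sigma(n) = sum of divisors.
Divisors of 742: [1, 2, 7, 14, 53, 106, 371, 742]
Sum = 1296


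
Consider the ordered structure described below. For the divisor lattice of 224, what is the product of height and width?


Height = length of longest chain minus 1; width = size of largest antichain.
A maximum chain: 1 | 7 | 14 | 28 | 56 | 112 | 224  (height 6).
A maximum antichain: {2, 7}  (width 2).
Product = 6 * 2 = 12


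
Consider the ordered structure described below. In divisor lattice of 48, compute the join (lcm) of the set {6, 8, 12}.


In a divisor lattice, join = lcm (least common multiple).
Compute lcm iteratively: start with first element, then lcm(current, next).
Elements: [6, 8, 12]
lcm(6,8) = 24
lcm(24,12) = 24
Final lcm = 24


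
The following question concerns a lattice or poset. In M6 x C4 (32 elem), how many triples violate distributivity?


Distributive law: a ^ (b v c) = (a ^ b) v (a ^ c).
Check all 32^3 = 32768 ordered triples (a,b,c).
  e.g. a=(a1,0), b=(a2,0), c=(a3,0): lhs=(a1,0) != rhs=(0,0)
  e.g. a=(a1,0), b=(a2,0), c=(a3,1): lhs=(a1,0) != rhs=(0,0)
Total violating triples: 7680


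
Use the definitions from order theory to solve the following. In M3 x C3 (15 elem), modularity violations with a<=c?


Modular law: if a <= c then a v (b ^ c) = (a v b) ^ c.
Check all triples (a,b,c) with a <= c among 15 elements.
This lattice is modular (diamonds M_m and their chain-products are modular).
Total violating triples: 0


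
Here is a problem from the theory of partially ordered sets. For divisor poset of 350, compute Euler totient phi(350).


phi(n) = n * prod_{p|n} (1 - 1/p).
Prime divisors of 350: [2, 5, 7]
phi(350) = 350 * (1 - 1/2) * (1 - 1/5) * (1 - 1/7)
phi(350) = 120


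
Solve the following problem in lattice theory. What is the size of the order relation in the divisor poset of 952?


The order relation is {(a,b) : a <= b}, reflexive so it includes (a,a).
Examples: (1,1), (1,119), (1,136), (1,14), (1,17), ...
Total ordered pairs: 90


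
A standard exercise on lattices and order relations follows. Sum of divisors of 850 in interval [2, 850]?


Interval [2,850] in divisors of 850: [2, 10, 34, 50, 170, 850]
Sum = 1116


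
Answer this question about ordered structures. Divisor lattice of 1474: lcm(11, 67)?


Join=lcm.
gcd(11,67)=1
lcm=737


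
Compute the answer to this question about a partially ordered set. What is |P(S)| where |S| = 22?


Power set = 2^n.
2^22 = 4194304


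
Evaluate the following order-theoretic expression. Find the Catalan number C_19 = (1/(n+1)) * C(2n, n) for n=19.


C(n) = C(2n, n) / (n+1).
C(38, 19) = 35345263800
C(19) = 35345263800 / 20 = 1767263190


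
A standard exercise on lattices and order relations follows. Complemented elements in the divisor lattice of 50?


An element a is complemented if some b has a meet b = bottom, a join b = top.
a is complemented iff gcd(a, n/a)=1, i.e. a is a unitary divisor of 50.
Complemented elements: 1, 2, 25, 50
Count: 4


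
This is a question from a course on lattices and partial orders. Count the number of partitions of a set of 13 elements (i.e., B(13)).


B(n) = number of set partitions of an n-element set.
B(n) satisfies the recurrence: B(n+1) = sum_k C(n,k)*B(k).
B(13) = 27644437


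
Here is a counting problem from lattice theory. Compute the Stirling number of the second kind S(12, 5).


S(n,k) = k*S(n-1,k) + S(n-1,k-1).
S(11,5) = 246730, S(11,4) = 145750
S(12,5) = 5*246730 + 145750 = 1233650 + 145750
S(12,5) = 1379400


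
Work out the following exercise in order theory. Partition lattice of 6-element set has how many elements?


B(n) = number of set partitions of an n-element set.
B(n) satisfies the recurrence: B(n+1) = sum_k C(n,k)*B(k).
B(6) = 203


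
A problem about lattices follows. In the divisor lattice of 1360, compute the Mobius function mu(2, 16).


In a divisor lattice, mu(a,b) = mu(b/a) where mu is the classical Mobius function.
b/a = 16/2 = 8
Prime factorization of 8: primes [2]
8 is not squarefree, so mu(8) = 0


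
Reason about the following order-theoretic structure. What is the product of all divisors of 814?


Divisors of 814: [1, 2, 11, 22, 37, 74, 407, 814]
Product = n^(d(n)/2) = 814^(8/2)
Product = 439033459216


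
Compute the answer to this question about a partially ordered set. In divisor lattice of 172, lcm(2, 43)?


Join=lcm.
gcd(2,43)=1
lcm=86


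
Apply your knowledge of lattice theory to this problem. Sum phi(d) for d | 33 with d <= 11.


Divisors of 33 up to 11: [1, 3, 11]
phi values: [1, 2, 10]
Sum = 13


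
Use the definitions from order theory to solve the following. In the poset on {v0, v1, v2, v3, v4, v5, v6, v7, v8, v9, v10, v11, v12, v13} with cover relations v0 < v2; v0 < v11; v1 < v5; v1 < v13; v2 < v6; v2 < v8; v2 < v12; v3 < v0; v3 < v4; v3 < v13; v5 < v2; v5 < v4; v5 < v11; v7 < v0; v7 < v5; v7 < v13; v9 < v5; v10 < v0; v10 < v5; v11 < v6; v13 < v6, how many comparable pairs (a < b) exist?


A comparable pair {a,b} has a < b or b < a in the order.
Count unordered pairs where one element is strictly below the other.
Examples: {v0,v2}, {v0,v3}, {v0,v6}, {v0,v7}, ...
Total comparable pairs: 56


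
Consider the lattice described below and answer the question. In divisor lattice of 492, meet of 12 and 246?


In a divisor lattice, meet = gcd (greatest common divisor).
By Euclidean algorithm or factoring: gcd(12,246) = 6


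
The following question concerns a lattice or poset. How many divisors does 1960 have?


Divisors of 1960: [1, 2, 4, 5, 7, 8, 10, 14, 20, 28, 35, 40, 49, 56, 70, 98, 140, 196, 245, 280, 392, 490, 980, 1960]
Count: 24


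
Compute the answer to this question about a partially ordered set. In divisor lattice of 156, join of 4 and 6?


In a divisor lattice, join = lcm (least common multiple).
gcd(4,6) = 2
lcm(4,6) = 4*6/gcd = 24/2 = 12


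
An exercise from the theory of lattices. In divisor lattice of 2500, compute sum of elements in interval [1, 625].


Interval [1,625] in divisors of 2500: [1, 5, 25, 125, 625]
Sum = 781


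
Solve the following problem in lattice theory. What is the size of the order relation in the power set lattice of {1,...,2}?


The order relation is {(a,b) : a <= b}, reflexive so it includes (a,a).
Examples: ({},{}), ({},{1,2}), ({},{1}), ({},{2}), ({1,2},{1,2}), ...
Total ordered pairs: 9


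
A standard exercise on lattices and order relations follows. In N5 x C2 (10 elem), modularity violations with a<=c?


Modular law: if a <= c then a v (b ^ c) = (a v b) ^ c.
Check all triples (a,b,c) with a <= c among 10 elements.
  e.g. a=(a,0), b=(c,0), c=(b,0): lhs=(a,0) != rhs=(b,0)
  e.g. a=(a,0), b=(c,1), c=(b,0): lhs=(a,0) != rhs=(b,0)
Total violating triples: 6


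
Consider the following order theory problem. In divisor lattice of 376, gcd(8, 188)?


Meet=gcd.
gcd(8,188)=4


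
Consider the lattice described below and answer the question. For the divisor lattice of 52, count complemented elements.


An element a is complemented if some b has a meet b = bottom, a join b = top.
a is complemented iff gcd(a, n/a)=1, i.e. a is a unitary divisor of 52.
Complemented elements: 1, 4, 13, 52
Count: 4


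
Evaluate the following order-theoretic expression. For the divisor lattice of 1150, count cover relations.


A cover relation a -< b holds when a < b with no c strictly between.
Cover relations:
  1 -< 2
  1 -< 5
  1 -< 23
  2 -< 10
  2 -< 46
  5 -< 10
  5 -< 25
  5 -< 115
  ...12 more
Total: 20


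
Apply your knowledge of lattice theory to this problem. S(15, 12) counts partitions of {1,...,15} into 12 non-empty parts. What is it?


S(n,k) = k*S(n-1,k) + S(n-1,k-1).
S(14,12) = 3367, S(14,11) = 66066
S(15,12) = 12*3367 + 66066 = 40404 + 66066
S(15,12) = 106470


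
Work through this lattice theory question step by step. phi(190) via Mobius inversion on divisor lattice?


phi(n) = n * prod_{p|n} (1 - 1/p).
Prime divisors of 190: [2, 5, 19]
phi(190) = 190 * (1 - 1/2) * (1 - 1/5) * (1 - 1/19)
phi(190) = 72


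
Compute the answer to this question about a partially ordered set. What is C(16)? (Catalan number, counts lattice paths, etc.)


C(n) = C(2n, n) / (n+1).
C(32, 16) = 601080390
C(16) = 601080390 / 17 = 35357670


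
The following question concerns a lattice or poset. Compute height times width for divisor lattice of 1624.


Height = length of longest chain minus 1; width = size of largest antichain.
A maximum chain: 1 | 29 | 203 | 406 | 812 | 1624  (height 5).
A maximum antichain: {4, 14, 58, 203}  (width 4).
Product = 5 * 4 = 20


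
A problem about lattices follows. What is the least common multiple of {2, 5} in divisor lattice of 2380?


In a divisor lattice, join = lcm (least common multiple).
Compute lcm iteratively: start with first element, then lcm(current, next).
Elements: [2, 5]
lcm(2,5) = 10
Final lcm = 10


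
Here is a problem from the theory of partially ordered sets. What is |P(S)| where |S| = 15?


Power set = 2^n.
2^15 = 32768


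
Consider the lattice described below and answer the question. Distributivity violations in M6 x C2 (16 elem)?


Distributive law: a ^ (b v c) = (a ^ b) v (a ^ c).
Check all 16^3 = 4096 ordered triples (a,b,c).
  e.g. a=(a1,0), b=(a2,0), c=(a3,0): lhs=(a1,0) != rhs=(0,0)
  e.g. a=(a1,0), b=(a2,0), c=(a3,1): lhs=(a1,0) != rhs=(0,0)
Total violating triples: 960


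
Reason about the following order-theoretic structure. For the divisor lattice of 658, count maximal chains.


A maximal chain goes from the minimum element to a maximal element via cover relations.
Counting all min-to-max paths in the cover graph.
Total maximal chains: 6


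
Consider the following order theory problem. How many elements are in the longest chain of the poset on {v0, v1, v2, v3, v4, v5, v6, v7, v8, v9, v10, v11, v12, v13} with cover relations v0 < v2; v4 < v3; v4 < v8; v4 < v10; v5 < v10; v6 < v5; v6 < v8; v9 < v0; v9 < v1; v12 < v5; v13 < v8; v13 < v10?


A chain is a totally ordered subset; we count the number of elements in a maximum chain.
Compute, for each element x, the size of the longest chain ending at x:
  v4: 1
  v6: 1
  v7: 1
  v9: 1
  v11: 1
  v12: 1
  ...
A maximum chain: v9 < v0 < v2
Number of elements in the longest chain: 3


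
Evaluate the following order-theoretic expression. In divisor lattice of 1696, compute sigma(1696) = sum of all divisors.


sigma(n) = sum of divisors.
Divisors of 1696: [1, 2, 4, 8, 16, 32, 53, 106, 212, 424, 848, 1696]
Sum = 3402


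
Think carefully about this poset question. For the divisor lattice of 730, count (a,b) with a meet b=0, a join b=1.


Complement pair (a,b): a meet b = bottom, a join b = top.
Here: gcd(a,b)=1 and lcm(a,b)=730, i.e. a*b=730 with a,b coprime.
Pairs found: (1,730), (2,365), (5,146), (10,73), ... (4 more)
Total ordered pairs: 8


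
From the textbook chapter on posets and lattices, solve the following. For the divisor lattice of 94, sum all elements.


sigma(n) = sum of divisors.
Divisors of 94: [1, 2, 47, 94]
Sum = 144


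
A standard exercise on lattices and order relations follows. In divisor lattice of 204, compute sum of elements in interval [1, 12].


Interval [1,12] in divisors of 204: [1, 2, 3, 4, 6, 12]
Sum = 28


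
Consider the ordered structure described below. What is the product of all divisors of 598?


Divisors of 598: [1, 2, 13, 23, 26, 46, 299, 598]
Product = n^(d(n)/2) = 598^(8/2)
Product = 127880620816


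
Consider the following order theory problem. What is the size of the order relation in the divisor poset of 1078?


The order relation is {(a,b) : a <= b}, reflexive so it includes (a,a).
Examples: (1,1), (1,1078), (1,11), (1,14), (1,154), ...
Total ordered pairs: 54


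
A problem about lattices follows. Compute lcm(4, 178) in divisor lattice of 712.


In a divisor lattice, join = lcm (least common multiple).
gcd(4,178) = 2
lcm(4,178) = 4*178/gcd = 712/2 = 356


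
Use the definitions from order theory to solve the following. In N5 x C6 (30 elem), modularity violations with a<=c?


Modular law: if a <= c then a v (b ^ c) = (a v b) ^ c.
Check all triples (a,b,c) with a <= c among 30 elements.
  e.g. a=(a,0), b=(c,0), c=(b,0): lhs=(a,0) != rhs=(b,0)
  e.g. a=(a,0), b=(c,1), c=(b,0): lhs=(a,0) != rhs=(b,0)
Total violating triples: 126


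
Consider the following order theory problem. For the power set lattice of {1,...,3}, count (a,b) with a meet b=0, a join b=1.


Complement pair (a,b): a meet b = bottom, a join b = top.
Here: A intersect B = {} and A union B = {1,...,3}.
Pairs found: ({},{1,2,3}), ({1},{2,3}), ({2},{1,3}), ({3},{1,2}), ... (4 more)
Total ordered pairs: 8


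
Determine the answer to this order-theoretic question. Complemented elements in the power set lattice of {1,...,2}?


An element a is complemented if some b has a meet b = bottom, a join b = top.
every subset A has complement S\A, so all elements are complemented.
Complemented elements: {}, {1}, {2}, {1,2}
Count: 4


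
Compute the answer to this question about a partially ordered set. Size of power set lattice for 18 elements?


Power set = 2^n.
2^18 = 262144


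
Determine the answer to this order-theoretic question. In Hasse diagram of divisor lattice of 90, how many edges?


A cover relation a -< b holds when a < b with no c strictly between.
Cover relations:
  1 -< 2
  1 -< 3
  1 -< 5
  2 -< 6
  2 -< 10
  3 -< 6
  3 -< 9
  3 -< 15
  ...12 more
Total: 20


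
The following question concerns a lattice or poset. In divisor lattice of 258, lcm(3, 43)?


Join=lcm.
gcd(3,43)=1
lcm=129


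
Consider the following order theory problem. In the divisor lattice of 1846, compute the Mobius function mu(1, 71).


In a divisor lattice, mu(a,b) = mu(b/a) where mu is the classical Mobius function.
b/a = 71/1 = 71
Prime factorization of 71: primes [71]
71 is squarefree with 1 prime factor(s), so mu(71) = (-1)^1 = -1


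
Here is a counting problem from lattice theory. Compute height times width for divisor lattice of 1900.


Height = length of longest chain minus 1; width = size of largest antichain.
A maximum chain: 1 | 19 | 95 | 475 | 950 | 1900  (height 5).
A maximum antichain: {4, 10, 25, 38, 95}  (width 5).
Product = 5 * 5 = 25


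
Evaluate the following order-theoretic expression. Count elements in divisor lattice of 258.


Divisors of 258: [1, 2, 3, 6, 43, 86, 129, 258]
Count: 8


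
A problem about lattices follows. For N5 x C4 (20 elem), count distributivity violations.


Distributive law: a ^ (b v c) = (a ^ b) v (a ^ c).
Check all 20^3 = 8000 ordered triples (a,b,c).
  e.g. a=(b,0), b=(a,0), c=(c,0): lhs=(b,0) != rhs=(a,0)
  e.g. a=(b,0), b=(a,0), c=(c,1): lhs=(b,0) != rhs=(a,0)
Total violating triples: 128


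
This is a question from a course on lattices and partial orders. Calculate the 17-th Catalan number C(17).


C(n) = C(2n, n) / (n+1).
C(34, 17) = 2333606220
C(17) = 2333606220 / 18 = 129644790


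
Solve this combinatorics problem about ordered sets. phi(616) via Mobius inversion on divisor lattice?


phi(n) = n * prod_{p|n} (1 - 1/p).
Prime divisors of 616: [2, 7, 11]
phi(616) = 616 * (1 - 1/2) * (1 - 1/7) * (1 - 1/11)
phi(616) = 240


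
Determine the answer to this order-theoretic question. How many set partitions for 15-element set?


B(n) = number of set partitions of an n-element set.
B(n) satisfies the recurrence: B(n+1) = sum_k C(n,k)*B(k).
B(15) = 1382958545


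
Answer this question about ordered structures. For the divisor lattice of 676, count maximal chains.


A maximal chain goes from the minimum element to a maximal element via cover relations.
Counting all min-to-max paths in the cover graph.
Total maximal chains: 6


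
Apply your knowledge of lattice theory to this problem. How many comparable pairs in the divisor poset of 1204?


A comparable pair {a,b} has a < b or b < a in the order.
Count unordered pairs where one element is strictly below the other.
Examples: {1,2}, {1,4}, {1,7}, {1,14}, ...
Total comparable pairs: 42


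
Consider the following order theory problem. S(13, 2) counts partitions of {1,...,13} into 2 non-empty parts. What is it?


S(n,k) = k*S(n-1,k) + S(n-1,k-1).
S(12,2) = 2047, S(12,1) = 1
S(13,2) = 2*2047 + 1 = 4094 + 1
S(13,2) = 4095


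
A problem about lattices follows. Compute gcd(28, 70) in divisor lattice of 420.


In a divisor lattice, meet = gcd (greatest common divisor).
By Euclidean algorithm or factoring: gcd(28,70) = 14


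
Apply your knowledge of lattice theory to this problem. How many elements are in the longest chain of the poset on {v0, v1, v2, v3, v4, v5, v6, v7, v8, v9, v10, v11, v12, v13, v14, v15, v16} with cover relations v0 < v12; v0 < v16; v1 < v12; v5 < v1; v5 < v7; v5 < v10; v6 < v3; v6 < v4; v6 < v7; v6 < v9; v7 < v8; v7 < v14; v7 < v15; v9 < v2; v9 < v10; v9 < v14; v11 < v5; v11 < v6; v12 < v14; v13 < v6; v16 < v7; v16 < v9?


A chain is a totally ordered subset; we count the number of elements in a maximum chain.
Compute, for each element x, the size of the longest chain ending at x:
  v0: 1
  v11: 1
  v13: 1
  v5: 2
  v16: 2
  v1: 3
  ...
A maximum chain: v11 < v5 < v1 < v12 < v14
Number of elements in the longest chain: 5


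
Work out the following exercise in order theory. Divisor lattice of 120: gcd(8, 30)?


Meet=gcd.
gcd(8,30)=2


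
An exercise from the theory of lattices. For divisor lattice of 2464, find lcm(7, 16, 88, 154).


In a divisor lattice, join = lcm (least common multiple).
Compute lcm iteratively: start with first element, then lcm(current, next).
Elements: [7, 16, 88, 154]
lcm(7,16) = 112
lcm(112,88) = 1232
lcm(1232,154) = 1232
Final lcm = 1232


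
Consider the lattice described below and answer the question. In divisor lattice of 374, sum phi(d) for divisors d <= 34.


Divisors of 374 up to 34: [1, 2, 11, 17, 22, 34]
phi values: [1, 1, 10, 16, 10, 16]
Sum = 54


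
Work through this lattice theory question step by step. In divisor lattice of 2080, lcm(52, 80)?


Join=lcm.
gcd(52,80)=4
lcm=1040


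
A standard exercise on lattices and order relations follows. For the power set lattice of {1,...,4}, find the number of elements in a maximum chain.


A chain is a totally ordered subset; we count the number of elements in a maximum chain.
Compute, for each element x, the size of the longest chain ending at x:
  {}: 1
  {1}: 2
  {2}: 2
  {3}: 2
  {4}: 2
  {1,2}: 3
  ...
A maximum chain: {} < {1} < {1,2} < {1,2,3} < {1,2,3,4}
Number of elements in the longest chain: 5


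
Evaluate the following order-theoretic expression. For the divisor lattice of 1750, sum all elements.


sigma(n) = sum of divisors.
Divisors of 1750: [1, 2, 5, 7, 10, 14, 25, 35, 50, 70, 125, 175, 250, 350, 875, 1750]
Sum = 3744


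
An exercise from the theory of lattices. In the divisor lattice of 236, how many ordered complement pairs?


Complement pair (a,b): a meet b = bottom, a join b = top.
Here: gcd(a,b)=1 and lcm(a,b)=236, i.e. a*b=236 with a,b coprime.
Pairs found: (1,236), (4,59), (59,4), (236,1)
Total ordered pairs: 4


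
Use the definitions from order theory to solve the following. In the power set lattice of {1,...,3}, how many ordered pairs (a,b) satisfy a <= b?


The order relation is {(a,b) : a <= b}, reflexive so it includes (a,a).
Examples: ({},{}), ({},{1,2}), ({},{1,2,3}), ({},{1,3}), ({},{1}), ...
Total ordered pairs: 27


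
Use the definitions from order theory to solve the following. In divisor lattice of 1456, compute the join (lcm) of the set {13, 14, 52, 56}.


In a divisor lattice, join = lcm (least common multiple).
Compute lcm iteratively: start with first element, then lcm(current, next).
Elements: [13, 14, 52, 56]
lcm(13,14) = 182
lcm(182,52) = 364
lcm(364,56) = 728
Final lcm = 728


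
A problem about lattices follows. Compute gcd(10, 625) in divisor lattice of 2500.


In a divisor lattice, meet = gcd (greatest common divisor).
By Euclidean algorithm or factoring: gcd(10,625) = 5


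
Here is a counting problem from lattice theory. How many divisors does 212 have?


Divisors of 212: [1, 2, 4, 53, 106, 212]
Count: 6


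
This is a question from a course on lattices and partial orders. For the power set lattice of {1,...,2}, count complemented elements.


An element a is complemented if some b has a meet b = bottom, a join b = top.
every subset A has complement S\A, so all elements are complemented.
Complemented elements: {}, {1}, {2}, {1,2}
Count: 4


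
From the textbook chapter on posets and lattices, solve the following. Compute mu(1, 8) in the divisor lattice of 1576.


In a divisor lattice, mu(a,b) = mu(b/a) where mu is the classical Mobius function.
b/a = 8/1 = 8
Prime factorization of 8: primes [2]
8 is not squarefree, so mu(8) = 0


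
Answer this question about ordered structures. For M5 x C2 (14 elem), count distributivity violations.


Distributive law: a ^ (b v c) = (a ^ b) v (a ^ c).
Check all 14^3 = 2744 ordered triples (a,b,c).
  e.g. a=(a1,0), b=(a2,0), c=(a3,0): lhs=(a1,0) != rhs=(0,0)
  e.g. a=(a1,0), b=(a2,0), c=(a3,1): lhs=(a1,0) != rhs=(0,0)
Total violating triples: 480


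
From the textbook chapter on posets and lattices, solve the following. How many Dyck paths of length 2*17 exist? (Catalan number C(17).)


C(n) = C(2n, n) / (n+1).
C(34, 17) = 2333606220
C(17) = 2333606220 / 18 = 129644790
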